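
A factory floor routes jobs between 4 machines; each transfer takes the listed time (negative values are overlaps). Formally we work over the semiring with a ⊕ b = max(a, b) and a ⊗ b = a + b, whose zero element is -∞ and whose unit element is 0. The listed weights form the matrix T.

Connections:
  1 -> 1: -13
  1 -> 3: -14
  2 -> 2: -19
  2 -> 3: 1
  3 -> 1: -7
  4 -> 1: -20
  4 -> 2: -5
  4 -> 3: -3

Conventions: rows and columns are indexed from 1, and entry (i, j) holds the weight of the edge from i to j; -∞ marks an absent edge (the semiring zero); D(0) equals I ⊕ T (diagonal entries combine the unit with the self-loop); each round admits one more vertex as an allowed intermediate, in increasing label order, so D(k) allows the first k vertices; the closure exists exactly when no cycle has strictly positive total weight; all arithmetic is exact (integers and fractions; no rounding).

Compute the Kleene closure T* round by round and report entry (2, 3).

D(0):
  [0, -∞, -14, -∞]
  [-∞, 0, 1, -∞]
  [-7, -∞, 0, -∞]
  [-20, -5, -3, 0]
D(1):
  [0, -∞, -14, -∞]
  [-∞, 0, 1, -∞]
  [-7, -∞, 0, -∞]
  [-20, -5, -3, 0]
D(2):
  [0, -∞, -14, -∞]
  [-∞, 0, 1, -∞]
  [-7, -∞, 0, -∞]
  [-20, -5, -3, 0]
D(3):
  [0, -∞, -14, -∞]
  [-6, 0, 1, -∞]
  [-7, -∞, 0, -∞]
  [-10, -5, -3, 0]
D(4):
  [0, -∞, -14, -∞]
  [-6, 0, 1, -∞]
  [-7, -∞, 0, -∞]
  [-10, -5, -3, 0]
Answer: T*[2][3] = 1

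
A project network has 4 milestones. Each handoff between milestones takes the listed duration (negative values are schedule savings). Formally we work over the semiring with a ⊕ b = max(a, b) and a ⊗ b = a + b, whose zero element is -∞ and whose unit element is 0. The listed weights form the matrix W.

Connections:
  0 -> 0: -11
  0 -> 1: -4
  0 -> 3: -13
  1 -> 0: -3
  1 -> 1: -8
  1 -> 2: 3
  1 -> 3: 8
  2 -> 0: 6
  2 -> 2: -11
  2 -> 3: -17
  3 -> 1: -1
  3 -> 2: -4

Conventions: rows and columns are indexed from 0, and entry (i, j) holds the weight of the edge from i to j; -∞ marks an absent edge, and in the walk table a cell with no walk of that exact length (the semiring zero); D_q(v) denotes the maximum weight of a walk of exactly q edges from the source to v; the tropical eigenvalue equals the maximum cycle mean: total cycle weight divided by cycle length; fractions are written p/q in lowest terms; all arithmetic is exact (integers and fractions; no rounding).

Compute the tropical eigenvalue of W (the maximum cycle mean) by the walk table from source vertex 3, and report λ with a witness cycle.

q=0: [-∞, -∞, -∞, 0]
q=1: [-∞, -1, -4, -∞]
q=2: [2, -9, 2, 7]
q=3: [8, 6, 3, -1]
q=4: [9, 4, 9, 14]
Optimal cycle mean attained by: cycle 1->3->1, total 8 + (-1), length 2.
Answer: λ = 7/2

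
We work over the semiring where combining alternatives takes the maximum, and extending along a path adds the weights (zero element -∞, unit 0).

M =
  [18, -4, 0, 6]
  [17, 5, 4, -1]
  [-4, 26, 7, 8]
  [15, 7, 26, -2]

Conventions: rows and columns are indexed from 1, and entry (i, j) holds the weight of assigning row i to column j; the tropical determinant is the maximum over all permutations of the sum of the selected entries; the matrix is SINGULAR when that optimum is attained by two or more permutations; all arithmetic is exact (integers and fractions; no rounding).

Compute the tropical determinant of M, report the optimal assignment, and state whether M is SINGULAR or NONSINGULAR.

σ = (1, 2, 3, 4): 18 + 5 + 7 + (-2) = 28
σ = (1, 2, 4, 3): 18 + 5 + 8 + 26 = 57
σ = (1, 3, 2, 4): 18 + 4 + 26 + (-2) = 46
σ = (1, 3, 4, 2): 18 + 4 + 8 + 7 = 37
σ = (1, 4, 2, 3): 18 + (-1) + 26 + 26 = 69
σ = (1, 4, 3, 2): 18 + (-1) + 7 + 7 = 31
σ = (2, 1, 3, 4): (-4) + 17 + 7 + (-2) = 18
σ = (2, 1, 4, 3): (-4) + 17 + 8 + 26 = 47
σ = (2, 3, 1, 4): (-4) + 4 + (-4) + (-2) = -6
σ = (2, 3, 4, 1): (-4) + 4 + 8 + 15 = 23
σ = (2, 4, 1, 3): (-4) + (-1) + (-4) + 26 = 17
σ = (2, 4, 3, 1): (-4) + (-1) + 7 + 15 = 17
σ = (3, 1, 2, 4): 0 + 17 + 26 + (-2) = 41
σ = (3, 1, 4, 2): 0 + 17 + 8 + 7 = 32
σ = (3, 2, 1, 4): 0 + 5 + (-4) + (-2) = -1
σ = (3, 2, 4, 1): 0 + 5 + 8 + 15 = 28
σ = (3, 4, 1, 2): 0 + (-1) + (-4) + 7 = 2
σ = (3, 4, 2, 1): 0 + (-1) + 26 + 15 = 40
σ = (4, 1, 2, 3): 6 + 17 + 26 + 26 = 75
σ = (4, 1, 3, 2): 6 + 17 + 7 + 7 = 37
σ = (4, 2, 1, 3): 6 + 5 + (-4) + 26 = 33
σ = (4, 2, 3, 1): 6 + 5 + 7 + 15 = 33
σ = (4, 3, 1, 2): 6 + 4 + (-4) + 7 = 13
σ = (4, 3, 2, 1): 6 + 4 + 26 + 15 = 51
Optimal value attained by: σ = (4, 1, 2, 3).
Answer: det⊕(M) = 75; verdict: NONSINGULAR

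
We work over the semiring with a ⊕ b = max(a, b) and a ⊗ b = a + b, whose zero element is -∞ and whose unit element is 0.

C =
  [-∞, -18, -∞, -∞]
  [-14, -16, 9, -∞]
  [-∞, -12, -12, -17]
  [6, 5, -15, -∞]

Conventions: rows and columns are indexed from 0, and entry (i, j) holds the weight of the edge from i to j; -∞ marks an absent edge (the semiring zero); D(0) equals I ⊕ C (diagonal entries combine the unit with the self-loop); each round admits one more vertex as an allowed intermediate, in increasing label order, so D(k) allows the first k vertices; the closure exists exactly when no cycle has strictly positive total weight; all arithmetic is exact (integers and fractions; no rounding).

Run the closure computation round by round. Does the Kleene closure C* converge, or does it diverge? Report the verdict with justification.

D(0):
  [0, -18, -∞, -∞]
  [-14, 0, 9, -∞]
  [-∞, -12, 0, -17]
  [6, 5, -15, 0]
D(1):
  [0, -18, -∞, -∞]
  [-14, 0, 9, -∞]
  [-∞, -12, 0, -17]
  [6, 5, -15, 0]
D(2):
  [0, -18, -9, -∞]
  [-14, 0, 9, -∞]
  [-26, -12, 0, -17]
  [6, 5, 14, 0]
D(3):
  [0, -18, -9, -26]
  [-14, 0, 9, -8]
  [-26, -12, 0, -17]
  [6, 5, 14, 0]
D(4):
  [0, -18, -9, -26]
  [-2, 0, 9, -8]
  [-11, -12, 0, -17]
  [6, 5, 14, 0]
Key observation: every diagonal entry stays at the unit through all rounds, so no improving cycle exists.
Answer: CONVERGES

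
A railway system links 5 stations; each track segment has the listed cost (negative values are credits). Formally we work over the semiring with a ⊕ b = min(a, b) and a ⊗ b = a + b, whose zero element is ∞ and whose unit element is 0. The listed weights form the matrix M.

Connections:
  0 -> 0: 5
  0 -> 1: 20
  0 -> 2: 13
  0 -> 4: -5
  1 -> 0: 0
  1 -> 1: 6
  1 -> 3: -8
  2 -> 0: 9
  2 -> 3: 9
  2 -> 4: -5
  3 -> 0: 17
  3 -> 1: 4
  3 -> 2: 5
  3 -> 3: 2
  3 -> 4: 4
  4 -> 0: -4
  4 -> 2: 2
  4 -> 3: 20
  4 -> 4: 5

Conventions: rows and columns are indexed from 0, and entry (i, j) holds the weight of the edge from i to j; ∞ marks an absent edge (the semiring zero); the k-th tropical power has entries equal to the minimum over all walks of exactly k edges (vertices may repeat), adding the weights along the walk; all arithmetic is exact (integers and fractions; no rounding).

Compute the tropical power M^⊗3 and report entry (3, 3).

M^⊗2:
  [-9, 25, -3, 12, 0]
  [5, -4, -3, -6, -5]
  [-9, 13, -3, 11, 0]
  [0, 6, 6, -4, 0]
  [1, 16, 7, 11, -9]
M^⊗3:
  [-4, 11, 2, 6, -14]
  [-9, -2, -3, -12, -8]
  [-4, 11, 2, 5, -14]
  [-4, 0, 1, -2, -5]
  [-13, 15, -7, 8, -4]
Key observation: the optimum is the walk 3->1->3->3, with weight 4 + (-8) + 2 = -2.
Optimal value attained by: walk 3->1->3->3.
Answer: (M^⊗3)[3][3] = -2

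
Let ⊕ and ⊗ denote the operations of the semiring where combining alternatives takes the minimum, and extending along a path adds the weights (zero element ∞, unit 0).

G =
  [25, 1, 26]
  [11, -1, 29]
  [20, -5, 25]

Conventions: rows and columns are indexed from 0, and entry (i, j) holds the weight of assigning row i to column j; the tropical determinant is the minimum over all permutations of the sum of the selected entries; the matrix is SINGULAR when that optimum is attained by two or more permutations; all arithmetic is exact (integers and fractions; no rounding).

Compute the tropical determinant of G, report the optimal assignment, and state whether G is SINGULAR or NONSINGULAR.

σ = (0, 1, 2): 25 + (-1) + 25 = 49
σ = (0, 2, 1): 25 + 29 + (-5) = 49
σ = (1, 0, 2): 1 + 11 + 25 = 37
σ = (1, 2, 0): 1 + 29 + 20 = 50
σ = (2, 0, 1): 26 + 11 + (-5) = 32
σ = (2, 1, 0): 26 + (-1) + 20 = 45
Optimal value attained by: σ = (2, 0, 1).
Answer: det⊕(G) = 32; verdict: NONSINGULAR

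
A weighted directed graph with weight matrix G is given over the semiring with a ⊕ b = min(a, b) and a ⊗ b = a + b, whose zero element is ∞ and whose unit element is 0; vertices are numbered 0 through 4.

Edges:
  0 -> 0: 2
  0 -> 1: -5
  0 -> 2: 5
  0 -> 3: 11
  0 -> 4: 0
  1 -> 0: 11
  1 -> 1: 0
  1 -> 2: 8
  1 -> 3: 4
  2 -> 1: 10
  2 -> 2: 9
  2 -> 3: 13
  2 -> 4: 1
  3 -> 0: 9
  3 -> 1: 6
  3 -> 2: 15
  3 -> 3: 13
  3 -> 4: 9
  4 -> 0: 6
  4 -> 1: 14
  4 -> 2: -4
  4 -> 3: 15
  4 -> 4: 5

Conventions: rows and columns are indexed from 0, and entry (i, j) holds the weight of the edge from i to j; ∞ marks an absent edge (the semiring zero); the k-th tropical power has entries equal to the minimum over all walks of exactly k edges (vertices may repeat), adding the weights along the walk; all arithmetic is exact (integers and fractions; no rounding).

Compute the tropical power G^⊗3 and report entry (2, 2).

G^⊗2:
  [4, -5, -4, -1, 2]
  [11, 0, 8, 4, 9]
  [7, 10, -3, 14, 6]
  [11, 4, 5, 10, 9]
  [8, 1, 1, 9, -3]
G^⊗3:
  [6, -5, -2, -1, -3]
  [11, 0, 5, 4, 9]
  [9, 2, 2, 10, -2]
  [13, 4, 5, 8, 6]
  [3, 1, -7, 5, 2]
Key observation: the optimum is the walk 2->4->4->2, with weight 1 + 5 + (-4) = 2.
Optimal value attained by: walk 2->4->4->2.
Answer: (G^⊗3)[2][2] = 2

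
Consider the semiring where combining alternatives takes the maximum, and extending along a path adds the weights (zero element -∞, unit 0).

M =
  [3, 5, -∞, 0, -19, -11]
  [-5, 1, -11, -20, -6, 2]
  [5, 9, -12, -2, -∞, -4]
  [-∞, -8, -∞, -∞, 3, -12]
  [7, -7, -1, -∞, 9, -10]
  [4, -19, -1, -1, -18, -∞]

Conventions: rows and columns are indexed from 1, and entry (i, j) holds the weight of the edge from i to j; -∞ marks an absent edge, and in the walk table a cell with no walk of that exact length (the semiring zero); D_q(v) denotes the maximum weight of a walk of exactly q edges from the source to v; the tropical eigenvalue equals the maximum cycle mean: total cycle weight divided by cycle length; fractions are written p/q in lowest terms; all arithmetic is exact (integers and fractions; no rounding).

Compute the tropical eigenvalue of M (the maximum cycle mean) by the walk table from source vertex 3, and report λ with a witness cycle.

q=0: [-∞, -∞, 0, -∞, -∞, -∞]
q=1: [5, 9, -12, -2, -∞, -4]
q=2: [8, 10, -2, 5, 3, 11]
q=3: [15, 13, 10, 10, 12, 12]
q=4: [19, 20, 11, 15, 21, 15]
q=5: [28, 24, 20, 19, 30, 22]
q=6: [37, 33, 29, 28, 39, 26]
Optimal cycle mean attained by: cycle 5->5, total 9, length 1.
Answer: λ = 9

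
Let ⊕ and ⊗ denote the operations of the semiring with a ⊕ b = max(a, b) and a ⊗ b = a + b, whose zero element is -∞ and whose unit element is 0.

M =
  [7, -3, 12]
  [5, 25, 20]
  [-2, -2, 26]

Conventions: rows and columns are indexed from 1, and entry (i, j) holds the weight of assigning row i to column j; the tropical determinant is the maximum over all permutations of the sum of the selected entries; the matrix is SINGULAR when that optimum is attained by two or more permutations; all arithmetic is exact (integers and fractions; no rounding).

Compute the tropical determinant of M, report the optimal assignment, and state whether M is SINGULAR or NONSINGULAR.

σ = (1, 2, 3): 7 + 25 + 26 = 58
σ = (1, 3, 2): 7 + 20 + (-2) = 25
σ = (2, 1, 3): (-3) + 5 + 26 = 28
σ = (2, 3, 1): (-3) + 20 + (-2) = 15
σ = (3, 1, 2): 12 + 5 + (-2) = 15
σ = (3, 2, 1): 12 + 25 + (-2) = 35
Optimal value attained by: σ = (1, 2, 3).
Answer: det⊕(M) = 58; verdict: NONSINGULAR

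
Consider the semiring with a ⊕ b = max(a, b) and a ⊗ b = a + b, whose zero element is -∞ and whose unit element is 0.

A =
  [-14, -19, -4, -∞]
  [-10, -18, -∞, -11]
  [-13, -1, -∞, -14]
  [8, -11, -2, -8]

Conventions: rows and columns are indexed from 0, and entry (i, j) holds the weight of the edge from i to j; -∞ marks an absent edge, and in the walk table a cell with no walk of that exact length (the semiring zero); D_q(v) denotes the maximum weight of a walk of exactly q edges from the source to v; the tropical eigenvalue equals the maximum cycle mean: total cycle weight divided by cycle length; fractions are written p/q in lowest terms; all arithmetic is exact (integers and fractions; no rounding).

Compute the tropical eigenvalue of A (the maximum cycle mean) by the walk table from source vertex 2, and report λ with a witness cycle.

q=0: [-∞, -∞, 0, -∞]
q=1: [-13, -1, -∞, -14]
q=2: [-6, -19, -16, -12]
q=3: [-4, -17, -10, -20]
q=4: [-12, -11, -8, -24]
Optimal cycle mean attained by: cycle 0->2->1->3->0, total (-4) + (-1) + (-11) + 8, length 4.
Answer: λ = -2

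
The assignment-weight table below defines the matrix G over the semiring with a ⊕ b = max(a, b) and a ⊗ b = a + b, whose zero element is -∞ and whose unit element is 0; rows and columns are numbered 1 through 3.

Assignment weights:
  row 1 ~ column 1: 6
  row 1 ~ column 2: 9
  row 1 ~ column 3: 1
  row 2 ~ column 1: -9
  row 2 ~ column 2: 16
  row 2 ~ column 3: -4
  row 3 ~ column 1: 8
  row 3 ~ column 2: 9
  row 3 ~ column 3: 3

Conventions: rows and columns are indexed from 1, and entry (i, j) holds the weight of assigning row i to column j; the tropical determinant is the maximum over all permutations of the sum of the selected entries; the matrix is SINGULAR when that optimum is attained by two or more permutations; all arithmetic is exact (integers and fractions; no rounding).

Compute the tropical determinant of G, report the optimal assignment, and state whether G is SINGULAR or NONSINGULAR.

σ = (1, 2, 3): 6 + 16 + 3 = 25
σ = (1, 3, 2): 6 + (-4) + 9 = 11
σ = (2, 1, 3): 9 + (-9) + 3 = 3
σ = (2, 3, 1): 9 + (-4) + 8 = 13
σ = (3, 1, 2): 1 + (-9) + 9 = 1
σ = (3, 2, 1): 1 + 16 + 8 = 25
Optimal value attained by: σ = (1, 2, 3).
Answer: det⊕(G) = 25; verdict: SINGULAR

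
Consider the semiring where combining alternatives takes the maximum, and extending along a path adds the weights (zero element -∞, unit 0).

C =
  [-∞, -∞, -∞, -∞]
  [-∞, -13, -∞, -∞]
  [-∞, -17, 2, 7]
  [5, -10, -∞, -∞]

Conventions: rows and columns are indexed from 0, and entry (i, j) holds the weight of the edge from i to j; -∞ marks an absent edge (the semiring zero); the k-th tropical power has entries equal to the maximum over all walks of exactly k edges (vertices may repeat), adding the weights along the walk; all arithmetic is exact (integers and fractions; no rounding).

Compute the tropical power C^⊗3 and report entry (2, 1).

C^⊗2:
  [-∞, -∞, -∞, -∞]
  [-∞, -26, -∞, -∞]
  [12, -3, 4, 9]
  [-∞, -23, -∞, -∞]
C^⊗3:
  [-∞, -∞, -∞, -∞]
  [-∞, -39, -∞, -∞]
  [14, -1, 6, 11]
  [-∞, -36, -∞, -∞]
Key observation: the optimum is the walk 2->2->3->1, with weight 2 + 7 + (-10) = -1.
Optimal value attained by: walk 2->2->3->1.
Answer: (C^⊗3)[2][1] = -1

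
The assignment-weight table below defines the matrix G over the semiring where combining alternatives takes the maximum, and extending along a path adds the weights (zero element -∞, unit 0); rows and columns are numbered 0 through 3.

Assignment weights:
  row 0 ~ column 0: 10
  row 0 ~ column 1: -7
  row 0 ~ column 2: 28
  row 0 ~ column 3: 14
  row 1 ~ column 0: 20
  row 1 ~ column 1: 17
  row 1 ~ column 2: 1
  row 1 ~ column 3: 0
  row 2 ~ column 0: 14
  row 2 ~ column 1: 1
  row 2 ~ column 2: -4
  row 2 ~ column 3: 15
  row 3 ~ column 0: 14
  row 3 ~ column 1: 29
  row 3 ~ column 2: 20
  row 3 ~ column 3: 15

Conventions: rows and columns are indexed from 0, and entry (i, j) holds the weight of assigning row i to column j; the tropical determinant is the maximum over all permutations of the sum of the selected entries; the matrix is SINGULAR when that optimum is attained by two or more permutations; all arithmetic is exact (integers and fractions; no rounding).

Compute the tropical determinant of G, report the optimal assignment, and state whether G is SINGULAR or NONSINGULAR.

σ = (0, 1, 2, 3): 10 + 17 + (-4) + 15 = 38
σ = (0, 1, 3, 2): 10 + 17 + 15 + 20 = 62
σ = (0, 2, 1, 3): 10 + 1 + 1 + 15 = 27
σ = (0, 2, 3, 1): 10 + 1 + 15 + 29 = 55
σ = (0, 3, 1, 2): 10 + 0 + 1 + 20 = 31
σ = (0, 3, 2, 1): 10 + 0 + (-4) + 29 = 35
σ = (1, 0, 2, 3): (-7) + 20 + (-4) + 15 = 24
σ = (1, 0, 3, 2): (-7) + 20 + 15 + 20 = 48
σ = (1, 2, 0, 3): (-7) + 1 + 14 + 15 = 23
σ = (1, 2, 3, 0): (-7) + 1 + 15 + 14 = 23
σ = (1, 3, 0, 2): (-7) + 0 + 14 + 20 = 27
σ = (1, 3, 2, 0): (-7) + 0 + (-4) + 14 = 3
σ = (2, 0, 1, 3): 28 + 20 + 1 + 15 = 64
σ = (2, 0, 3, 1): 28 + 20 + 15 + 29 = 92
σ = (2, 1, 0, 3): 28 + 17 + 14 + 15 = 74
σ = (2, 1, 3, 0): 28 + 17 + 15 + 14 = 74
σ = (2, 3, 0, 1): 28 + 0 + 14 + 29 = 71
σ = (2, 3, 1, 0): 28 + 0 + 1 + 14 = 43
σ = (3, 0, 1, 2): 14 + 20 + 1 + 20 = 55
σ = (3, 0, 2, 1): 14 + 20 + (-4) + 29 = 59
σ = (3, 1, 0, 2): 14 + 17 + 14 + 20 = 65
σ = (3, 1, 2, 0): 14 + 17 + (-4) + 14 = 41
σ = (3, 2, 0, 1): 14 + 1 + 14 + 29 = 58
σ = (3, 2, 1, 0): 14 + 1 + 1 + 14 = 30
Optimal value attained by: σ = (2, 0, 3, 1).
Answer: det⊕(G) = 92; verdict: NONSINGULAR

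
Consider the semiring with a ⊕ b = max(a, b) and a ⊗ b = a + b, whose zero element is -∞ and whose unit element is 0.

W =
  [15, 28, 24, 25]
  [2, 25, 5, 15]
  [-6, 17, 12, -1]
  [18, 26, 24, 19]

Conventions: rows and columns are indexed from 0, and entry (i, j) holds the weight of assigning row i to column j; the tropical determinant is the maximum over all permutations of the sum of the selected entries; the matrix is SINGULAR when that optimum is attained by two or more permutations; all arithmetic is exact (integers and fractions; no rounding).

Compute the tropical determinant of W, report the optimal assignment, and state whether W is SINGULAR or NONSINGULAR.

σ = (0, 1, 2, 3): 15 + 25 + 12 + 19 = 71
σ = (0, 1, 3, 2): 15 + 25 + (-1) + 24 = 63
σ = (0, 2, 1, 3): 15 + 5 + 17 + 19 = 56
σ = (0, 2, 3, 1): 15 + 5 + (-1) + 26 = 45
σ = (0, 3, 1, 2): 15 + 15 + 17 + 24 = 71
σ = (0, 3, 2, 1): 15 + 15 + 12 + 26 = 68
σ = (1, 0, 2, 3): 28 + 2 + 12 + 19 = 61
σ = (1, 0, 3, 2): 28 + 2 + (-1) + 24 = 53
σ = (1, 2, 0, 3): 28 + 5 + (-6) + 19 = 46
σ = (1, 2, 3, 0): 28 + 5 + (-1) + 18 = 50
σ = (1, 3, 0, 2): 28 + 15 + (-6) + 24 = 61
σ = (1, 3, 2, 0): 28 + 15 + 12 + 18 = 73
σ = (2, 0, 1, 3): 24 + 2 + 17 + 19 = 62
σ = (2, 0, 3, 1): 24 + 2 + (-1) + 26 = 51
σ = (2, 1, 0, 3): 24 + 25 + (-6) + 19 = 62
σ = (2, 1, 3, 0): 24 + 25 + (-1) + 18 = 66
σ = (2, 3, 0, 1): 24 + 15 + (-6) + 26 = 59
σ = (2, 3, 1, 0): 24 + 15 + 17 + 18 = 74
σ = (3, 0, 1, 2): 25 + 2 + 17 + 24 = 68
σ = (3, 0, 2, 1): 25 + 2 + 12 + 26 = 65
σ = (3, 1, 0, 2): 25 + 25 + (-6) + 24 = 68
σ = (3, 1, 2, 0): 25 + 25 + 12 + 18 = 80
σ = (3, 2, 0, 1): 25 + 5 + (-6) + 26 = 50
σ = (3, 2, 1, 0): 25 + 5 + 17 + 18 = 65
Optimal value attained by: σ = (3, 1, 2, 0).
Answer: det⊕(W) = 80; verdict: NONSINGULAR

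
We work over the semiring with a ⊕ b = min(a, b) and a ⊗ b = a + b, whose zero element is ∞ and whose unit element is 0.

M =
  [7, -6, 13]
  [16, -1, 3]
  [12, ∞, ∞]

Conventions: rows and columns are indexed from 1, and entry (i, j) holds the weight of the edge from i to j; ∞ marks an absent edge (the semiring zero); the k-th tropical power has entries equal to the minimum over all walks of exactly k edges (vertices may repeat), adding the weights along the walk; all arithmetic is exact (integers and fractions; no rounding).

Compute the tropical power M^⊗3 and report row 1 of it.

M^⊗2:
  [10, -7, -3]
  [15, -2, 2]
  [19, 6, 25]
M^⊗3:
  [9, -8, -4]
  [14, -3, 1]
  [22, 5, 9]
Answer: row 1 of M^⊗3 = [9, -8, -4]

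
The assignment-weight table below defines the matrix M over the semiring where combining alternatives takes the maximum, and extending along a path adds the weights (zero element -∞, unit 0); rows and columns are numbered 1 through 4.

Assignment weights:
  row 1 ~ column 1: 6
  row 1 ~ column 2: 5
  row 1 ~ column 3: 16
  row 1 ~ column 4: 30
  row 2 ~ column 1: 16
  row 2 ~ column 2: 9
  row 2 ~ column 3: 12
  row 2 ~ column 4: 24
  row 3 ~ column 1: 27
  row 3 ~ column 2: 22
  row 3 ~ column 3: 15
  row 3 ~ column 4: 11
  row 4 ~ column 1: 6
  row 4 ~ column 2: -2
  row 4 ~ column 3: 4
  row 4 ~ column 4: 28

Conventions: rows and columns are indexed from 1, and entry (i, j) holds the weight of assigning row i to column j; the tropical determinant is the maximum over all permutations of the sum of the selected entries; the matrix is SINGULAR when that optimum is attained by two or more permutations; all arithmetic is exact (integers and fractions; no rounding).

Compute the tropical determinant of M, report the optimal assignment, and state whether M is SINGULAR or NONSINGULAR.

σ = (1, 2, 3, 4): 6 + 9 + 15 + 28 = 58
σ = (1, 2, 4, 3): 6 + 9 + 11 + 4 = 30
σ = (1, 3, 2, 4): 6 + 12 + 22 + 28 = 68
σ = (1, 3, 4, 2): 6 + 12 + 11 + (-2) = 27
σ = (1, 4, 2, 3): 6 + 24 + 22 + 4 = 56
σ = (1, 4, 3, 2): 6 + 24 + 15 + (-2) = 43
σ = (2, 1, 3, 4): 5 + 16 + 15 + 28 = 64
σ = (2, 1, 4, 3): 5 + 16 + 11 + 4 = 36
σ = (2, 3, 1, 4): 5 + 12 + 27 + 28 = 72
σ = (2, 3, 4, 1): 5 + 12 + 11 + 6 = 34
σ = (2, 4, 1, 3): 5 + 24 + 27 + 4 = 60
σ = (2, 4, 3, 1): 5 + 24 + 15 + 6 = 50
σ = (3, 1, 2, 4): 16 + 16 + 22 + 28 = 82
σ = (3, 1, 4, 2): 16 + 16 + 11 + (-2) = 41
σ = (3, 2, 1, 4): 16 + 9 + 27 + 28 = 80
σ = (3, 2, 4, 1): 16 + 9 + 11 + 6 = 42
σ = (3, 4, 1, 2): 16 + 24 + 27 + (-2) = 65
σ = (3, 4, 2, 1): 16 + 24 + 22 + 6 = 68
σ = (4, 1, 2, 3): 30 + 16 + 22 + 4 = 72
σ = (4, 1, 3, 2): 30 + 16 + 15 + (-2) = 59
σ = (4, 2, 1, 3): 30 + 9 + 27 + 4 = 70
σ = (4, 2, 3, 1): 30 + 9 + 15 + 6 = 60
σ = (4, 3, 1, 2): 30 + 12 + 27 + (-2) = 67
σ = (4, 3, 2, 1): 30 + 12 + 22 + 6 = 70
Optimal value attained by: σ = (3, 1, 2, 4).
Answer: det⊕(M) = 82; verdict: NONSINGULAR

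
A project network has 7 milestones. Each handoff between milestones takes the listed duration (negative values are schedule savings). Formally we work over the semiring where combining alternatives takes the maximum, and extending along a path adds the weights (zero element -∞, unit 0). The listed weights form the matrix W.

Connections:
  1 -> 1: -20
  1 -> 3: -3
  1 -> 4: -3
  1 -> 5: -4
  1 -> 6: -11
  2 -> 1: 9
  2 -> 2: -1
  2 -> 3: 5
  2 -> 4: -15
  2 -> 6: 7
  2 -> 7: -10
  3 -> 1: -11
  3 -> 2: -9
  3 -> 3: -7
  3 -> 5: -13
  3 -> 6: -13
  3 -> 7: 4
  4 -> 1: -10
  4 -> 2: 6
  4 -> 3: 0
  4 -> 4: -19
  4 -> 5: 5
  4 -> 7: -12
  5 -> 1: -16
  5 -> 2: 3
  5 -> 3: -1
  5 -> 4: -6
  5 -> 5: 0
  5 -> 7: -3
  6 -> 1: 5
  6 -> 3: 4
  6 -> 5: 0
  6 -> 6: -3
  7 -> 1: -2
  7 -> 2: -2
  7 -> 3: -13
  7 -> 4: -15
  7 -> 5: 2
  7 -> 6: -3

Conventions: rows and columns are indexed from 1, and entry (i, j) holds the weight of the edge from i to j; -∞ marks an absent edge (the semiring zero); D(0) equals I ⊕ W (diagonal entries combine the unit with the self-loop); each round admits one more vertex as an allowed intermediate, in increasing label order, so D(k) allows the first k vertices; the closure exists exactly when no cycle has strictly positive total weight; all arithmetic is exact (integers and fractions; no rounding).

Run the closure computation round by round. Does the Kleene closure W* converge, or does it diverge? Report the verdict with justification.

D(0):
  [0, -∞, -3, -3, -4, -11, -∞]
  [9, 0, 5, -15, -∞, 7, -10]
  [-11, -9, 0, -∞, -13, -13, 4]
  [-10, 6, 0, 0, 5, -∞, -12]
  [-16, 3, -1, -6, 0, -∞, -3]
  [5, -∞, 4, -∞, 0, 0, -∞]
  [-2, -2, -13, -15, 2, -3, 0]
D(1):
  [0, -∞, -3, -3, -4, -11, -∞]
  [9, 0, 6, 6, 5, 7, -10]
  [-11, -9, 0, -14, -13, -13, 4]
  [-10, 6, 0, 0, 5, -21, -12]
  [-16, 3, -1, -6, 0, -27, -3]
  [5, -∞, 4, 2, 1, 0, -∞]
  [-2, -2, -5, -5, 2, -3, 0]
Detection: at round 2, diagonal entry (4, 4) turns strictly positive.
Key observation: the cycle 4->2->1->4 has total weight 6 + 9 + (-3), which is strictly positive.
Answer: DIVERGES — positive cycle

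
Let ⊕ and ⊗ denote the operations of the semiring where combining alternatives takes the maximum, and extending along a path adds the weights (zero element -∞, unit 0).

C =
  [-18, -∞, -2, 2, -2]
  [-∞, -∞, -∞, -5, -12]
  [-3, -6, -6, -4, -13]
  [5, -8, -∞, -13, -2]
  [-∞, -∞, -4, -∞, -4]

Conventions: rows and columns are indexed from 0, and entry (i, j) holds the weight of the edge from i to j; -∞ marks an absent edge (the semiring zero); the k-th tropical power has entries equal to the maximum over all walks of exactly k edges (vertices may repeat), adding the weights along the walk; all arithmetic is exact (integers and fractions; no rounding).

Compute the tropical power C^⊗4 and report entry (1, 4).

C^⊗2:
  [7, -6, -6, -6, 0]
  [0, -13, -16, -18, -7]
  [1, -12, -5, -1, -5]
  [-8, -21, 3, 7, 3]
  [-7, -10, -8, -8, -8]
C^⊗3:
  [-1, -12, 5, 9, 5]
  [-13, -22, -2, 2, -2]
  [4, -9, -1, 3, -1]
  [12, -1, -1, -1, 5]
  [-3, -14, -9, -5, -9]
C^⊗4:
  [14, 1, 1, 1, 7]
  [7, -6, -6, -6, 0]
  [8, -5, 2, 6, 2]
  [4, -7, 10, 14, 10]
  [0, -13, -5, -1, -5]
Key observation: the optimum is the walk 1->3->0->3->4, with weight (-5) + 5 + 2 + (-2) = 0.
Optimal value attained by: walk 1->3->0->3->4.
Answer: (C^⊗4)[1][4] = 0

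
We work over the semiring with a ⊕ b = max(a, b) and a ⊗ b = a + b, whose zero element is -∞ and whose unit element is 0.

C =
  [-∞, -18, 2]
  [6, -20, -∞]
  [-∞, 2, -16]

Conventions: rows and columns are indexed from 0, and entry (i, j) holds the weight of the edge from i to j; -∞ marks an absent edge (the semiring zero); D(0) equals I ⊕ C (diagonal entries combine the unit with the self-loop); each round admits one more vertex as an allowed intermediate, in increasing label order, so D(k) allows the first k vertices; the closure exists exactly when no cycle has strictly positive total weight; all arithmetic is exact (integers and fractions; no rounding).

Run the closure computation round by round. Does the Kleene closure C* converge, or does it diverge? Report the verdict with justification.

D(0):
  [0, -18, 2]
  [6, 0, -∞]
  [-∞, 2, 0]
D(1):
  [0, -18, 2]
  [6, 0, 8]
  [-∞, 2, 0]
Detection: at round 2, diagonal entry (2, 2) turns strictly positive.
Key observation: the cycle 2->1->0->2 has total weight 2 + 6 + 2, which is strictly positive.
Answer: DIVERGES — positive cycle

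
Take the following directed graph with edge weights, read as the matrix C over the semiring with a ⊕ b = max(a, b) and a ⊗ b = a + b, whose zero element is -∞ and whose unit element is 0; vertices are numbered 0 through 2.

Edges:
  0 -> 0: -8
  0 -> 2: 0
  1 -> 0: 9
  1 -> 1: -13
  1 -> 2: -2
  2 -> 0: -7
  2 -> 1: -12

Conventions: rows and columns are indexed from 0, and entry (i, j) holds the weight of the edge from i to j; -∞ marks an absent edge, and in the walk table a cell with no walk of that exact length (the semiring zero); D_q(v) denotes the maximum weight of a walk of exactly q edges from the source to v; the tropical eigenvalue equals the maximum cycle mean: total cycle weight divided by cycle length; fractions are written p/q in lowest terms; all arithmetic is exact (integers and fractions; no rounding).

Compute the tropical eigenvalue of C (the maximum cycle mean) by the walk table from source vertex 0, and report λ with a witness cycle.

q=0: [0, -∞, -∞]
q=1: [-8, -∞, 0]
q=2: [-7, -12, -8]
q=3: [-3, -20, -7]
Optimal cycle mean attained by: cycle 0->2->1->0, total 0 + (-12) + 9, length 3.
Answer: λ = -1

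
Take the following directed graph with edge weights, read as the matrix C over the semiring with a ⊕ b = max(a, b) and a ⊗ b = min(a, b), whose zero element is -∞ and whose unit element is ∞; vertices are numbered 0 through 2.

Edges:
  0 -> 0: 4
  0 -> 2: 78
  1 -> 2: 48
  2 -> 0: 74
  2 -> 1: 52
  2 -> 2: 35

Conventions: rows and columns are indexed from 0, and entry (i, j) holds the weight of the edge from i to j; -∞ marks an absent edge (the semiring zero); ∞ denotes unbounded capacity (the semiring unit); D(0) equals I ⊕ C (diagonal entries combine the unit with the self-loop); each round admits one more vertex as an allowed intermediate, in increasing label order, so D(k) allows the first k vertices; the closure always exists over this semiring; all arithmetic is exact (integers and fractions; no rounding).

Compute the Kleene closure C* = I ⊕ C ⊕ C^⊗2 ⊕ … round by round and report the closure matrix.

D(0):
  [∞, -∞, 78]
  [-∞, ∞, 48]
  [74, 52, ∞]
D(1):
  [∞, -∞, 78]
  [-∞, ∞, 48]
  [74, 52, ∞]
D(2):
  [∞, -∞, 78]
  [-∞, ∞, 48]
  [74, 52, ∞]
D(3):
  [∞, 52, 78]
  [48, ∞, 48]
  [74, 52, ∞]
Answer: C* = [[∞, 52, 78], [48, ∞, 48], [74, 52, ∞]]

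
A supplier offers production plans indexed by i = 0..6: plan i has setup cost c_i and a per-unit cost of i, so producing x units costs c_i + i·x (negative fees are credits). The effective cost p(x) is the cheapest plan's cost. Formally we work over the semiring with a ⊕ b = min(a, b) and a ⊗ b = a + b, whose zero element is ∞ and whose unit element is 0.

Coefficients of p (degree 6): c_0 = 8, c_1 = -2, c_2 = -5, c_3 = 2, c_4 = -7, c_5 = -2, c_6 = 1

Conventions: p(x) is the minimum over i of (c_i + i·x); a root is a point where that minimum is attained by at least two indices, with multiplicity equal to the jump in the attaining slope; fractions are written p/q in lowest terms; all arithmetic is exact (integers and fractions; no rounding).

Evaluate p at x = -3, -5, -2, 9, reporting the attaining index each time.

p(-3) = min(8+0·(-3)=8, -2+1·(-3)=-5, -5+2·(-3)=-11, 2+3·(-3)=-7, -7+4·(-3)=-19, -2+5·(-3)=-17, 1+6·(-3)=-17) = -19 (attained by i=4)
p(-5) = min(8+0·(-5)=8, -2+1·(-5)=-7, -5+2·(-5)=-15, 2+3·(-5)=-13, -7+4·(-5)=-27, -2+5·(-5)=-27, 1+6·(-5)=-29) = -29 (attained by i=6)
p(-2) = min(8+0·(-2)=8, -2+1·(-2)=-4, -5+2·(-2)=-9, 2+3·(-2)=-4, -7+4·(-2)=-15, -2+5·(-2)=-12, 1+6·(-2)=-11) = -15 (attained by i=4)
p(9) = min(8+0·9=8, -2+1·9=7, -5+2·9=13, 2+3·9=29, -7+4·9=29, -2+5·9=43, 1+6·9=55) = 7 (attained by i=1)
Answer: p(-3) = -19; p(-5) = -29; p(-2) = -15; p(9) = 7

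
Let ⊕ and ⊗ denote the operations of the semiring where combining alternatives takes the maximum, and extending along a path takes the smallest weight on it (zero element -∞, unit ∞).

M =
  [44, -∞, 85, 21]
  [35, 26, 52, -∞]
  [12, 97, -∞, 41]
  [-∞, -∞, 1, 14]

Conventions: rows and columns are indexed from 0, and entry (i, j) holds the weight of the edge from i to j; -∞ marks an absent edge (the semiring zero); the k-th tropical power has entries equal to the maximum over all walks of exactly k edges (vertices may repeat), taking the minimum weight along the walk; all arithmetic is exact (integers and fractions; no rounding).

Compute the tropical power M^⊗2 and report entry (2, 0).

M^⊗2:
  [44, 85, 44, 41]
  [35, 52, 35, 41]
  [35, 26, 52, 14]
  [1, 1, 1, 14]
Key observation: the optimum is the walk 2->1->0, with weight 97 min 35 = 35.
Optimal value attained by: walk 2->1->0.
Answer: (M^⊗2)[2][0] = 35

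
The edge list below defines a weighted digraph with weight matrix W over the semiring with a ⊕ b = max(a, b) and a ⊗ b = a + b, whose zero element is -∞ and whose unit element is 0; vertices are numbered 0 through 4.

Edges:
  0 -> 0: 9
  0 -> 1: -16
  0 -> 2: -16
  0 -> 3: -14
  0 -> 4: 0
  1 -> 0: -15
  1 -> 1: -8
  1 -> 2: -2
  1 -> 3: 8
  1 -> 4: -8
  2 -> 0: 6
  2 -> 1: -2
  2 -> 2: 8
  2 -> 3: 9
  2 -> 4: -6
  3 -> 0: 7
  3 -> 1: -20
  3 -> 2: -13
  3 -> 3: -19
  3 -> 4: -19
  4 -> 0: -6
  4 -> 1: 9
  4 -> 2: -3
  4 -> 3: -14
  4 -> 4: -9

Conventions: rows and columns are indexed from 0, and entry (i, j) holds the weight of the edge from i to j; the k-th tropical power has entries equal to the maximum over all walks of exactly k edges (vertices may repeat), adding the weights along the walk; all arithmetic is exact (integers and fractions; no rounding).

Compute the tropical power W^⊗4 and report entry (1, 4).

W^⊗2:
  [18, 9, -3, -5, 9]
  [15, 1, 6, 7, -8]
  [16, 6, 16, 17, 6]
  [16, -9, -5, -4, 7]
  [3, 1, 7, 17, 1]
W^⊗3:
  [27, 18, 7, 17, 18]
  [24, 4, 14, 15, 15]
  [25, 15, 24, 25, 16]
  [25, 16, 4, 4, 16]
  [24, 10, 15, 16, 3]
W^⊗4:
  [36, 27, 16, 26, 27]
  [33, 24, 22, 23, 24]
  [34, 25, 32, 33, 25]
  [34, 25, 14, 24, 25]
  [33, 13, 23, 24, 24]
Key observation: the optimum is the walk 1->3->0->0->4, with weight 8 + 7 + 9 + 0 = 24.
Optimal value attained by: walk 1->3->0->0->4.
Answer: (W^⊗4)[1][4] = 24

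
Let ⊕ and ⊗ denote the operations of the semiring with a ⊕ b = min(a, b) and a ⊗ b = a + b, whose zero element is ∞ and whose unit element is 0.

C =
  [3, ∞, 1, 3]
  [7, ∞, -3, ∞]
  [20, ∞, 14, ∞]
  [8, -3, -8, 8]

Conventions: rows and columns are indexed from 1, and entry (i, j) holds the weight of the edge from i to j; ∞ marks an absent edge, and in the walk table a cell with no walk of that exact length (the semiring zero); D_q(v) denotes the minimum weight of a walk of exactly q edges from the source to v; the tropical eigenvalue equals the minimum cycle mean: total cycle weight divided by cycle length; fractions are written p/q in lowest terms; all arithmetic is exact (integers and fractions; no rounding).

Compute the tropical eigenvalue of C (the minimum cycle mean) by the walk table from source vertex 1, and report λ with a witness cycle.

q=0: [0, ∞, ∞, ∞]
q=1: [3, ∞, 1, 3]
q=2: [6, 0, -5, 6]
q=3: [7, 3, -3, 9]
q=4: [10, 6, 0, 10]
Optimal cycle mean attained by: cycle 1->4->2->1, total 3 + (-3) + 7, length 3.
Answer: λ = 7/3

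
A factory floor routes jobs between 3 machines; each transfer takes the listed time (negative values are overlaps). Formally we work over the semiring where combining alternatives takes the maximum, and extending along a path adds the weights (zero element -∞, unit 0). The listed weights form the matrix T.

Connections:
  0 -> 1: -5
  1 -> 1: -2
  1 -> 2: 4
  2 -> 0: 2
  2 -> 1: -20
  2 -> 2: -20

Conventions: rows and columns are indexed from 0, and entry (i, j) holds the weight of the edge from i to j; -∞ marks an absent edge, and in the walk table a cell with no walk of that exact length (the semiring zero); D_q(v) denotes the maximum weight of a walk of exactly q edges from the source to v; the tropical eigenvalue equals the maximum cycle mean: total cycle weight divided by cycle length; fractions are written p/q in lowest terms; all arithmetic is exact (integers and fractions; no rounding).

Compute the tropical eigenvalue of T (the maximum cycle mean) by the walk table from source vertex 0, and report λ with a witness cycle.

q=0: [0, -∞, -∞]
q=1: [-∞, -5, -∞]
q=2: [-∞, -7, -1]
q=3: [1, -9, -3]
Optimal cycle mean attained by: cycle 0->1->2->0, total (-5) + 4 + 2, length 3.
Answer: λ = 1/3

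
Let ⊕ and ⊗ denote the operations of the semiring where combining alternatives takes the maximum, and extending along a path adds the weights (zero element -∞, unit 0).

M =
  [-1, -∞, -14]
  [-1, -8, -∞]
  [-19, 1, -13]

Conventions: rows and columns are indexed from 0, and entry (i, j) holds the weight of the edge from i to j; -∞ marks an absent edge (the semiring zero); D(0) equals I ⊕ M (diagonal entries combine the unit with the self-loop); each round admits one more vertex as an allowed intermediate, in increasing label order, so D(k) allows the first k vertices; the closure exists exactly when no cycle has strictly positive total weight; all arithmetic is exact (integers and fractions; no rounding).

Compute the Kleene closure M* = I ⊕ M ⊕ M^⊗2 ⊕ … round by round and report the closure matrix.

D(0):
  [0, -∞, -14]
  [-1, 0, -∞]
  [-19, 1, 0]
D(1):
  [0, -∞, -14]
  [-1, 0, -15]
  [-19, 1, 0]
D(2):
  [0, -∞, -14]
  [-1, 0, -15]
  [0, 1, 0]
D(3):
  [0, -13, -14]
  [-1, 0, -15]
  [0, 1, 0]
Answer: M* = [[0, -13, -14], [-1, 0, -15], [0, 1, 0]]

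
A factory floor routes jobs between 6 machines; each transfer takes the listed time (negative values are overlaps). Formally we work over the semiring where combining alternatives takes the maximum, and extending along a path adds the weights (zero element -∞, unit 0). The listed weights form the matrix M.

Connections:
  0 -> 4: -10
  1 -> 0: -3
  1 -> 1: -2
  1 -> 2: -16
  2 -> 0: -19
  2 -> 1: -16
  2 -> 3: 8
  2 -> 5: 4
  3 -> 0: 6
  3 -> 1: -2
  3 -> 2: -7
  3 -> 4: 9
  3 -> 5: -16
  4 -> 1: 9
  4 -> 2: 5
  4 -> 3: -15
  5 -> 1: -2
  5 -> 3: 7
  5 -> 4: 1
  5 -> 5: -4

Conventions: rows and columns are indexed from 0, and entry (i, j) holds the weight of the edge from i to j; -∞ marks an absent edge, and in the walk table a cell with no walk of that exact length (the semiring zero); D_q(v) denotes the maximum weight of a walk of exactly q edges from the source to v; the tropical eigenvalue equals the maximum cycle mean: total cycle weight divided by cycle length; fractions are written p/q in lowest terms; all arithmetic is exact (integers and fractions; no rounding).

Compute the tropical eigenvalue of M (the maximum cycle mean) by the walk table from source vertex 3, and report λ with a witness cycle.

q=0: [-∞, -∞, -∞, 0, -∞, -∞]
q=1: [6, -2, -7, -∞, 9, -16]
q=2: [-5, 18, 14, 1, -4, -3]
q=3: [15, 16, 2, 22, 10, 18]
q=4: [28, 20, 15, 25, 31, 14]
q=5: [31, 40, 36, 23, 34, 19]
q=6: [37, 43, 39, 44, 32, 40]
Optimal cycle mean attained by: cycle 2->3->4->2, total 8 + 9 + 5, length 3.
Answer: λ = 22/3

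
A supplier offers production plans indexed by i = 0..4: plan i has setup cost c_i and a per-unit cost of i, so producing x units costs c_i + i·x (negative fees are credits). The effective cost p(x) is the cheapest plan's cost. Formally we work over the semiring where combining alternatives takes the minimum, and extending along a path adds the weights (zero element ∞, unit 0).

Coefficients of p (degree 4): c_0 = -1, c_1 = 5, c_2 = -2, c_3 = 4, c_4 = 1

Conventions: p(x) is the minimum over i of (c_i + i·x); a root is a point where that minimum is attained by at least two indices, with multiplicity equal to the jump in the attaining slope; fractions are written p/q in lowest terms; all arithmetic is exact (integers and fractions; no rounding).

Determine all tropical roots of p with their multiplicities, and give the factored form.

hull edge (i=0, c=-1) to (i=2, c=-2): slope -1/2, span 2
hull edge (i=2, c=-2) to (i=4, c=1): slope 3/2, span 2
Factored form: p(x) = 1 ⊗ (x ⊕ (-3/2)) ⊗ (x ⊕ (-3/2)) ⊗ (x ⊕ 1/2) ⊗ (x ⊕ 1/2)
Answer: roots = -3/2 (mult 2), 1/2 (mult 2)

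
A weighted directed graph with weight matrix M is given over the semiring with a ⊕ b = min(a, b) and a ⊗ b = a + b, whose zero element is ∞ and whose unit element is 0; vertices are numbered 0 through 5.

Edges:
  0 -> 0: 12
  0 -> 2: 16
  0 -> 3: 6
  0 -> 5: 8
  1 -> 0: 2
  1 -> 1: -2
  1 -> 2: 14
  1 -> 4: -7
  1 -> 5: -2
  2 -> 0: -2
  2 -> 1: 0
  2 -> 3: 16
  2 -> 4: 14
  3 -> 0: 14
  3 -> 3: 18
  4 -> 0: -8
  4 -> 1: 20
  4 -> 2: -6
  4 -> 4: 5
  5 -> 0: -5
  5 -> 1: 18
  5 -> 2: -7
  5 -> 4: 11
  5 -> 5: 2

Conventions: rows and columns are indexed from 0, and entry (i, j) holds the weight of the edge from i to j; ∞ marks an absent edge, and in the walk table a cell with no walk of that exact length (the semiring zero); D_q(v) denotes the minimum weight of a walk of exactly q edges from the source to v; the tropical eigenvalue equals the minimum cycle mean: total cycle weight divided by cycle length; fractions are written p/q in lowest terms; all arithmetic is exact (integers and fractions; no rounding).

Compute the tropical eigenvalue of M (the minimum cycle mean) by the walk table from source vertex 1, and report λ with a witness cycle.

q=0: [∞, 0, ∞, ∞, ∞, ∞]
q=1: [2, -2, 14, ∞, -7, -2]
q=2: [-15, -4, -13, 8, -9, -4]
q=3: [-17, -13, -15, -9, -11, -7]
q=4: [-19, -15, -17, -11, -20, -15]
q=5: [-28, -17, -26, -13, -22, -17]
q=6: [-30, -26, -28, -22, -24, -20]
Optimal cycle mean attained by: cycle 1->4->2->1, total (-7) + (-6) + 0, length 3.
Answer: λ = -13/3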